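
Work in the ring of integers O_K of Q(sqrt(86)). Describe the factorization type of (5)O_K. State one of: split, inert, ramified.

splits completely

86 mod 4 = 2, hence disc K = 4·86 = 344 and O_K = ℤ[√86].
disc(K) = 344 is not divisible by 5; 5 is unramified.
Compute (86/5) via Euler: 1^((5-1)/2) mod 5 = 1, so (86/5) = 1.
(86/5) = 1, so 5 splits.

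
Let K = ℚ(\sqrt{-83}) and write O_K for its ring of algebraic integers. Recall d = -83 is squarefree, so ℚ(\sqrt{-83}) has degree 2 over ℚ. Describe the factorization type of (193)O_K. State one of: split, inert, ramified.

split

Since -83 ≡ 1 mod 4, the ring of integers is ℤ[(1+√-83)/2] with discriminant -83.
193 ∤ -83, so 193 is unramified.
Euler's criterion: (-83)^96 mod 193 = 1. Thus (-83|193) = 1.
(-83/193) = 1, so 193 splits.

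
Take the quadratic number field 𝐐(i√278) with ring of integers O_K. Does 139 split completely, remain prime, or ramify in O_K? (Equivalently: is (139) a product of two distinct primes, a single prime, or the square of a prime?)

d = -278 ≡ 2 (mod 4), so O_K = ℤ[√-278] and disc(K) = 4d = -1112.
Ramification test: 139 | -1112. The prime 139 ramifies in K.

ramifies in O_K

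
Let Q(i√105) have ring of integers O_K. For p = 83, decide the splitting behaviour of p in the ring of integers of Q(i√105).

Since -105 ≢ 1 mod 4, the ring of integers is ℤ[√-105] with discriminant 4·(-105) = -420.
83 ∤ -420, so 83 is unramified.
Legendre symbol by Euler's criterion: (-105/83) ≡ (-105)^41 ≡ 1 (mod 83), i.e. (-105/83) = 1.
d is a quadratic residue mod p, hence 83 splits in O_K.

split — (83) = 𝔭₁𝔭₂ with 𝔭₁ ≠ 𝔭₂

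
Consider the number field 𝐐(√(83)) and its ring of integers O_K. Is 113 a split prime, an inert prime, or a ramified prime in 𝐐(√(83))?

d = 83 ≡ 3 (mod 4), so O_K = ℤ[√83] and disc(K) = 4d = 332.
Since gcd(113, 332) = 1 the prime 113 does not ramify.
(83/113) = 83^56 mod 113 = 1, giving Legendre symbol 1.
(83/113) = 1, so 113 splits.

split — (113) = 𝔭₁𝔭₂ with 𝔭₁ ≠ 𝔭₂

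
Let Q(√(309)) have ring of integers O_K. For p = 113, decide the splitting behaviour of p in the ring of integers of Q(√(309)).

split — (113) = 𝔭₁𝔭₂ with 𝔭₁ ≠ 𝔭₂

d = 309 ≡ 1 (mod 4), so O_K = ℤ[(1+√309)/2] and disc(K) = d = 309.
disc(K) = 309 is not divisible by 113; 113 is unramified.
Compute (309/113) via Euler: 83^((113-1)/2) mod 113 = 1, so (309/113) = 1.
d is a quadratic residue mod p, hence 113 splits in O_K.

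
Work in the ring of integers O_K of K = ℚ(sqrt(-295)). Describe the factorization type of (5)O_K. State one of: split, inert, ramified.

p ramifies

d = -295 ≡ 1 (mod 4), so O_K = ℤ[(1+√-295)/2] and disc(K) = d = -295.
5 divides disc(K) = -295, so 5 ramifies.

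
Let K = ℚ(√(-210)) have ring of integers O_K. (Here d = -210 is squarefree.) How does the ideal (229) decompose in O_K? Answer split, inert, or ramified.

229 splits in O_K

-210 mod 4 = 2, hence disc K = 4·(-210) = -840 and O_K = ℤ[√-210].
229 ∤ -840, so 229 is unramified.
Euler's criterion: (-210)^114 mod 229 = 1. Thus (-210|229) = 1.
(-210/229) = 1, so 229 splits.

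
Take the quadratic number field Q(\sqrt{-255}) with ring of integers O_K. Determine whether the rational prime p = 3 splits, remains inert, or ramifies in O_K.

3 is ramified

Since -255 ≡ 1 mod 4, the ring of integers is ℤ[(1+√-255)/2] with discriminant -255.
3 divides disc(K) = -255, so 3 ramifies.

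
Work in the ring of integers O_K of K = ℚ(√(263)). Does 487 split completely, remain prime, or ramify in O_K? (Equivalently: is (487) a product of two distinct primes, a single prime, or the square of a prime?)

Since 263 ≢ 1 mod 4, the ring of integers is ℤ[√263] with discriminant 4·263 = 1052.
487 ∤ 1052, so 487 is unramified.
Compute (263/487) via Euler: 263^((487-1)/2) mod 487 = 1, so (263/487) = 1.
Legendre symbol 1 ⇒ 487 is split.

split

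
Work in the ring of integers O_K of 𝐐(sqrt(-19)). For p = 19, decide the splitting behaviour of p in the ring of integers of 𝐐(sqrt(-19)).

-19 mod 4 = 1, hence disc K = -19 and O_K = ℤ[(1+√-19)/2].
Ramification test: 19 | -19. The prime 19 ramifies in K.

p ramifies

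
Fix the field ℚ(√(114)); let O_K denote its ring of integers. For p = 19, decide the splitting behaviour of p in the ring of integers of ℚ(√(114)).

ramified

d = 114 ≡ 2 (mod 4), so O_K = ℤ[√114] and disc(K) = 4d = 456.
Ramification test: 19 | 456. The prime 19 ramifies in K.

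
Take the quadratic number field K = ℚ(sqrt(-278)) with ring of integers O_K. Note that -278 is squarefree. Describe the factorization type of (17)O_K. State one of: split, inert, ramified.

p is inert

Since -278 ≢ 1 mod 4, the ring of integers is ℤ[√-278] with discriminant 4·(-278) = -1112.
disc(K) = -1112 is not divisible by 17; 17 is unramified.
Euler's criterion: (-278)^8 mod 17 = 16. Thus (-278|17) = -1.
Legendre symbol -1 ⇒ 17 is inert.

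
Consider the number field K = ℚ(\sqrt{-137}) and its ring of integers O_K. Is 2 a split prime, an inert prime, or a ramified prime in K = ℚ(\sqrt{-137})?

d = -137 ≡ 3 (mod 4), so O_K = ℤ[√-137] and disc(K) = 4d = -548.
2 divides disc(K) = -548, so 2 ramifies.

ramified — (2) = 𝔭²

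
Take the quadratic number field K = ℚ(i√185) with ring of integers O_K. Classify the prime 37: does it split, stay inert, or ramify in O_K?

Since -185 ≢ 1 mod 4, the ring of integers is ℤ[√-185] with discriminant 4·(-185) = -740.
disc(K) = -740 = 37·(-20), so p = 37 is ramified.

p ramifies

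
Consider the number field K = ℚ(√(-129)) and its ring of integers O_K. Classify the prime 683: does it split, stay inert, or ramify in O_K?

split

-129 mod 4 = 3, hence disc K = 4·(-129) = -516 and O_K = ℤ[√-129].
683 ∤ -516, so 683 is unramified.
Legendre symbol by Euler's criterion: (-129/683) ≡ (-129)^341 ≡ 1 (mod 683), i.e. (-129/683) = 1.
Legendre symbol 1 ⇒ 683 is split.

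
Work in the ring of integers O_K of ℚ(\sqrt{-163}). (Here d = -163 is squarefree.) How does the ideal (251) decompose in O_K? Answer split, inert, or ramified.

251 splits in O_K

Since -163 ≡ 1 mod 4, the ring of integers is ℤ[(1+√-163)/2] with discriminant -163.
Since gcd(251, -163) = 1 the prime 251 does not ramify.
(-163/251) = 88^125 mod 251 = 1, giving Legendre symbol 1.
d is a quadratic residue mod p, hence 251 splits in O_K.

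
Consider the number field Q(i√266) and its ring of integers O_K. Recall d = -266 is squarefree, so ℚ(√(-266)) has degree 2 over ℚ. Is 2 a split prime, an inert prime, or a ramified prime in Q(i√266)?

2 is ramified

-266 mod 4 = 2, hence disc K = 4·(-266) = -1064 and O_K = ℤ[√-266].
disc(K) = -1064 = 2·(-532), so p = 2 is ramified.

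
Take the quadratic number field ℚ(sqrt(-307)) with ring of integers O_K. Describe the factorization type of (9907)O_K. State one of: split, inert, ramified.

split — (9907) = 𝔭₁𝔭₂ with 𝔭₁ ≠ 𝔭₂

-307 mod 4 = 1, hence disc K = -307 and O_K = ℤ[(1+√-307)/2].
9907 ∤ -307, so 9907 is unramified.
Compute (-307/9907) via Euler: 9600^((9907-1)/2) mod 9907 = 1, so (-307/9907) = 1.
d is a quadratic residue mod p, hence 9907 splits in O_K.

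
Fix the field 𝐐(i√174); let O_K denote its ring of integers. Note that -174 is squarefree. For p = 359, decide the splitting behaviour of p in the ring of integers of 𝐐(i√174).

-174 mod 4 = 2, hence disc K = 4·(-174) = -696 and O_K = ℤ[√-174].
359 ∤ -696, so 359 is unramified.
Compute (-174/359) via Euler: 185^((359-1)/2) mod 359 = 1, so (-174/359) = 1.
(-174/359) = 1, so 359 splits.

split — (359) = 𝔭₁𝔭₂ with 𝔭₁ ≠ 𝔭₂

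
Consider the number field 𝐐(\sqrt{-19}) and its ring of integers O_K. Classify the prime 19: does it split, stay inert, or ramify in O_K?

-19 mod 4 = 1, hence disc K = -19 and O_K = ℤ[(1+√-19)/2].
disc(K) = -19 = 19·(-1), so p = 19 is ramified.

p ramifies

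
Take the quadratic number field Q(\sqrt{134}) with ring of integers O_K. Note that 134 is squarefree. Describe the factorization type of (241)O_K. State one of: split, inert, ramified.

p splits

Since 134 ≢ 1 mod 4, the ring of integers is ℤ[√134] with discriminant 4·134 = 536.
disc(K) = 536 is not divisible by 241; 241 is unramified.
Legendre symbol by Euler's criterion: (134/241) ≡ 134^120 ≡ 1 (mod 241), i.e. (134/241) = 1.
(134/241) = 1, so 241 splits.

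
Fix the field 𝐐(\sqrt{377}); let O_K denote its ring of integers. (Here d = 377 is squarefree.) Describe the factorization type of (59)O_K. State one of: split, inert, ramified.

d = 377 ≡ 1 (mod 4), so O_K = ℤ[(1+√377)/2] and disc(K) = d = 377.
59 ∤ 377, so 59 is unramified.
Compute (377/59) via Euler: 23^((59-1)/2) mod 59 = 58, so (377/59) = -1.
d is a non-residue mod p, hence 59 remains inert in O_K.

inert — (59) stays prime in O_K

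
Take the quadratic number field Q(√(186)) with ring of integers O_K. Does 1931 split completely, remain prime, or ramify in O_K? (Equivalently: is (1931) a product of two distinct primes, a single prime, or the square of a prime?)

p splits

186 mod 4 = 2, hence disc K = 4·186 = 744 and O_K = ℤ[√186].
1931 ∤ 744, so 1931 is unramified.
Legendre symbol by Euler's criterion: (186/1931) ≡ 186^965 ≡ 1 (mod 1931), i.e. (186/1931) = 1.
Legendre symbol 1 ⇒ 1931 is split.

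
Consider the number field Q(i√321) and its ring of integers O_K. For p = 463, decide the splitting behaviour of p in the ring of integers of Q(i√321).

p is inert

Since -321 ≢ 1 mod 4, the ring of integers is ℤ[√-321] with discriminant 4·(-321) = -1284.
disc(K) = -1284 is not divisible by 463; 463 is unramified.
(-321/463) = 142^231 mod 463 = 462, giving Legendre symbol -1.
d is a non-residue mod p, hence 463 remains inert in O_K.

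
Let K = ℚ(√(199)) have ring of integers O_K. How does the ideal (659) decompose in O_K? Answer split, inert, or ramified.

inert

d = 199 ≡ 3 (mod 4), so O_K = ℤ[√199] and disc(K) = 4d = 796.
disc(K) = 796 is not divisible by 659; 659 is unramified.
Compute (199/659) via Euler: 199^((659-1)/2) mod 659 = 658, so (199/659) = -1.
d is a non-residue mod p, hence 659 remains inert in O_K.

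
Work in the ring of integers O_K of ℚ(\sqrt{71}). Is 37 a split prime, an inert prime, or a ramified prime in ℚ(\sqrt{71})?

71 mod 4 = 3, hence disc K = 4·71 = 284 and O_K = ℤ[√71].
37 ∤ 284, so 37 is unramified.
(71/37) = 34^18 mod 37 = 1, giving Legendre symbol 1.
(71/37) = 1, so 37 splits.

splits completely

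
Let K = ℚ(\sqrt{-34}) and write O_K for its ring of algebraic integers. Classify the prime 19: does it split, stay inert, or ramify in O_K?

-34 mod 4 = 2, hence disc K = 4·(-34) = -136 and O_K = ℤ[√-34].
Since gcd(19, -136) = 1 the prime 19 does not ramify.
Compute (-34/19) via Euler: 4^((19-1)/2) mod 19 = 1, so (-34/19) = 1.
Legendre symbol 1 ⇒ 19 is split.

split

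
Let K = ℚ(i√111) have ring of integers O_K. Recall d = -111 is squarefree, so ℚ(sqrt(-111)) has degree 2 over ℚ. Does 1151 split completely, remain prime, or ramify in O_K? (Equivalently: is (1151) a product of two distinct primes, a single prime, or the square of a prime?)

p is inert

Since -111 ≡ 1 mod 4, the ring of integers is ℤ[(1+√-111)/2] with discriminant -111.
Since gcd(1151, -111) = 1 the prime 1151 does not ramify.
Compute (-111/1151) via Euler: 1040^((1151-1)/2) mod 1151 = 1150, so (-111/1151) = -1.
d is a non-residue mod p, hence 1151 remains inert in O_K.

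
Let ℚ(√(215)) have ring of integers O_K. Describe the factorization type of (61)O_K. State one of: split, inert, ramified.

inert — (61) stays prime in O_K

d = 215 ≡ 3 (mod 4), so O_K = ℤ[√215] and disc(K) = 4d = 860.
Since gcd(61, 860) = 1 the prime 61 does not ramify.
Legendre symbol by Euler's criterion: (215/61) ≡ 215^30 ≡ 60 (mod 61), i.e. (215/61) = -1.
d is a non-residue mod p, hence 61 remains inert in O_K.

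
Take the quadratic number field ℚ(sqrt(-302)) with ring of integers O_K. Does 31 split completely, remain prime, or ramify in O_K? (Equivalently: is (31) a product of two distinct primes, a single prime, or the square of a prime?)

split — (31) = 𝔭₁𝔭₂ with 𝔭₁ ≠ 𝔭₂

-302 mod 4 = 2, hence disc K = 4·(-302) = -1208 and O_K = ℤ[√-302].
disc(K) = -1208 is not divisible by 31; 31 is unramified.
Legendre symbol by Euler's criterion: (-302/31) ≡ (-302)^15 ≡ 1 (mod 31), i.e. (-302/31) = 1.
d is a quadratic residue mod p, hence 31 splits in O_K.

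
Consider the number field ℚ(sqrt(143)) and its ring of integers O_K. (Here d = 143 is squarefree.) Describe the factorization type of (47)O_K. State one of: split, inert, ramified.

p splits

143 mod 4 = 3, hence disc K = 4·143 = 572 and O_K = ℤ[√143].
47 ∤ 572, so 47 is unramified.
(143/47) = 2^23 mod 47 = 1, giving Legendre symbol 1.
d is a quadratic residue mod p, hence 47 splits in O_K.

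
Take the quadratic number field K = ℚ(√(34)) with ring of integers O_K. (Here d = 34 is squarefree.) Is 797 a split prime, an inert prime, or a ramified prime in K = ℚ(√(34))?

inert — (797) stays prime in O_K

d = 34 ≡ 2 (mod 4), so O_K = ℤ[√34] and disc(K) = 4d = 136.
Since gcd(797, 136) = 1 the prime 797 does not ramify.
Compute (34/797) via Euler: 34^((797-1)/2) mod 797 = 796, so (34/797) = -1.
Legendre symbol -1 ⇒ 797 is inert.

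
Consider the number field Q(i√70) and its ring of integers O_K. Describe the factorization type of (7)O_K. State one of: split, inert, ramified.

ramified — (7) = 𝔭²

Since -70 ≢ 1 mod 4, the ring of integers is ℤ[√-70] with discriminant 4·(-70) = -280.
Ramification test: 7 | -280. The prime 7 ramifies in K.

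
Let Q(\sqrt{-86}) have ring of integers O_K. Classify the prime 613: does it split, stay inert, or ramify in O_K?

inert

Since -86 ≢ 1 mod 4, the ring of integers is ℤ[√-86] with discriminant 4·(-86) = -344.
613 ∤ -344, so 613 is unramified.
Euler's criterion: (-86)^306 mod 613 = 612. Thus (-86|613) = -1.
Legendre symbol -1 ⇒ 613 is inert.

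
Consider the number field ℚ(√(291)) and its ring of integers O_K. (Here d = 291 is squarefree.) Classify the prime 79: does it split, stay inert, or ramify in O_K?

inert

291 mod 4 = 3, hence disc K = 4·291 = 1164 and O_K = ℤ[√291].
disc(K) = 1164 is not divisible by 79; 79 is unramified.
(291/79) = 54^39 mod 79 = 78, giving Legendre symbol -1.
d is a non-residue mod p, hence 79 remains inert in O_K.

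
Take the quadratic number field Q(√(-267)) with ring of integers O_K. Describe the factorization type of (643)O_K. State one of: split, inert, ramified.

d = -267 ≡ 1 (mod 4), so O_K = ℤ[(1+√-267)/2] and disc(K) = d = -267.
disc(K) = -267 is not divisible by 643; 643 is unramified.
Legendre symbol by Euler's criterion: (-267/643) ≡ (-267)^321 ≡ 1 (mod 643), i.e. (-267/643) = 1.
(-267/643) = 1, so 643 splits.

p splits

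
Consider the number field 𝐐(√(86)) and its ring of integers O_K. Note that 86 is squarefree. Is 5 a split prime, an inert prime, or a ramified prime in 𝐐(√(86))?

86 mod 4 = 2, hence disc K = 4·86 = 344 and O_K = ℤ[√86].
5 ∤ 344, so 5 is unramified.
Compute (86/5) via Euler: 1^((5-1)/2) mod 5 = 1, so (86/5) = 1.
d is a quadratic residue mod p, hence 5 splits in O_K.

splits completely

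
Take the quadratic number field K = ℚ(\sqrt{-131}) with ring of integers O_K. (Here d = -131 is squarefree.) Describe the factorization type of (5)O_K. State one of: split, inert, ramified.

-131 mod 4 = 1, hence disc K = -131 and O_K = ℤ[(1+√-131)/2].
Since gcd(5, -131) = 1 the prime 5 does not ramify.
(-131/5) = 4^2 mod 5 = 1, giving Legendre symbol 1.
d is a quadratic residue mod p, hence 5 splits in O_K.

split — (5) = 𝔭₁𝔭₂ with 𝔭₁ ≠ 𝔭₂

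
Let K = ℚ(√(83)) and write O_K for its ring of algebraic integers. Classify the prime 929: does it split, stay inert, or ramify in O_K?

929 splits in O_K

83 mod 4 = 3, hence disc K = 4·83 = 332 and O_K = ℤ[√83].
929 ∤ 332, so 929 is unramified.
Legendre symbol by Euler's criterion: (83/929) ≡ 83^464 ≡ 1 (mod 929), i.e. (83/929) = 1.
(83/929) = 1, so 929 splits.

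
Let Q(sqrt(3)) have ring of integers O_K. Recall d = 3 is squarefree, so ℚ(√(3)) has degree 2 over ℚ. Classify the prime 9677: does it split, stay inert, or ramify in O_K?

p is inert

d = 3 ≡ 3 (mod 4), so O_K = ℤ[√3] and disc(K) = 4d = 12.
disc(K) = 12 is not divisible by 9677; 9677 is unramified.
Euler's criterion: 3^4838 mod 9677 = 9676. Thus (3|9677) = -1.
d is a non-residue mod p, hence 9677 remains inert in O_K.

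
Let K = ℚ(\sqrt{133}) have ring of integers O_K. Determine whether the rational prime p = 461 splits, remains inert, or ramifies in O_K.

remains prime (inert)

133 mod 4 = 1, hence disc K = 133 and O_K = ℤ[(1+√133)/2].
461 ∤ 133, so 461 is unramified.
Legendre symbol by Euler's criterion: (133/461) ≡ 133^230 ≡ 460 (mod 461), i.e. (133/461) = -1.
d is a non-residue mod p, hence 461 remains inert in O_K.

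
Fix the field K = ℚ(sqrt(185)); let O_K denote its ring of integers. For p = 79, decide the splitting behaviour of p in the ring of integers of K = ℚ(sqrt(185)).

inert — (79) stays prime in O_K

185 mod 4 = 1, hence disc K = 185 and O_K = ℤ[(1+√185)/2].
79 ∤ 185, so 79 is unramified.
Compute (185/79) via Euler: 27^((79-1)/2) mod 79 = 78, so (185/79) = -1.
d is a non-residue mod p, hence 79 remains inert in O_K.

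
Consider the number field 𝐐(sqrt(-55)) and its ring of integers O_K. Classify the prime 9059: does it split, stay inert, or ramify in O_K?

inert

d = -55 ≡ 1 (mod 4), so O_K = ℤ[(1+√-55)/2] and disc(K) = d = -55.
disc(K) = -55 is not divisible by 9059; 9059 is unramified.
Compute (-55/9059) via Euler: 9004^((9059-1)/2) mod 9059 = 9058, so (-55/9059) = -1.
(-55/9059) = -1, so 9059 is inert.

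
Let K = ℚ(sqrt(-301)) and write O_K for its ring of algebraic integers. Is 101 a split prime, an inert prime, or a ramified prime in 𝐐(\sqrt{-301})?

p is inert

-301 mod 4 = 3, hence disc K = 4·(-301) = -1204 and O_K = ℤ[√-301].
Since gcd(101, -1204) = 1 the prime 101 does not ramify.
Euler's criterion: (-301)^50 mod 101 = 100. Thus (-301|101) = -1.
Legendre symbol -1 ⇒ 101 is inert.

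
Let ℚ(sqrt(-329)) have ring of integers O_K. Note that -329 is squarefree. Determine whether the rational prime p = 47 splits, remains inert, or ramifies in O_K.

p ramifies

d = -329 ≡ 3 (mod 4), so O_K = ℤ[√-329] and disc(K) = 4d = -1316.
47 divides disc(K) = -1316, so 47 ramifies.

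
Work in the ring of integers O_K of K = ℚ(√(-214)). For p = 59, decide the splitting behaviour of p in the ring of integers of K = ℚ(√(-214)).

59 splits in O_K

d = -214 ≡ 2 (mod 4), so O_K = ℤ[√-214] and disc(K) = 4d = -856.
Since gcd(59, -856) = 1 the prime 59 does not ramify.
Legendre symbol by Euler's criterion: (-214/59) ≡ (-214)^29 ≡ 1 (mod 59), i.e. (-214/59) = 1.
d is a quadratic residue mod p, hence 59 splits in O_K.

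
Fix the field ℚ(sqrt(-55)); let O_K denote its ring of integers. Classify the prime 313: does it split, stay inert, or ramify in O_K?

-55 mod 4 = 1, hence disc K = -55 and O_K = ℤ[(1+√-55)/2].
313 ∤ -55, so 313 is unramified.
Compute (-55/313) via Euler: 258^((313-1)/2) mod 313 = 312, so (-55/313) = -1.
(-55/313) = -1, so 313 is inert.

remains prime (inert)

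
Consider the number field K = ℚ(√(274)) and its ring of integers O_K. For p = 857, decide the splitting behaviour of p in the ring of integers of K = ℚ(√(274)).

d = 274 ≡ 2 (mod 4), so O_K = ℤ[√274] and disc(K) = 4d = 1096.
Since gcd(857, 1096) = 1 the prime 857 does not ramify.
Euler's criterion: 274^428 mod 857 = 856. Thus (274|857) = -1.
d is a non-residue mod p, hence 857 remains inert in O_K.

857 remains inert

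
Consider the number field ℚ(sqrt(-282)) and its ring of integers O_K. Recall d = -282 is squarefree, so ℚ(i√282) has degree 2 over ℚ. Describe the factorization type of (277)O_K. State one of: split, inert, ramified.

d = -282 ≡ 2 (mod 4), so O_K = ℤ[√-282] and disc(K) = 4d = -1128.
disc(K) = -1128 is not divisible by 277; 277 is unramified.
Compute (-282/277) via Euler: 272^((277-1)/2) mod 277 = 276, so (-282/277) = -1.
Legendre symbol -1 ⇒ 277 is inert.

inert — (277) stays prime in O_K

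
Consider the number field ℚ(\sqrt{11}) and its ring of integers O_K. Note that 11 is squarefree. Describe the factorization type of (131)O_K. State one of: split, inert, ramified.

11 mod 4 = 3, hence disc K = 4·11 = 44 and O_K = ℤ[√11].
131 ∤ 44, so 131 is unramified.
(11/131) = 11^65 mod 131 = 1, giving Legendre symbol 1.
d is a quadratic residue mod p, hence 131 splits in O_K.

split — (131) = 𝔭₁𝔭₂ with 𝔭₁ ≠ 𝔭₂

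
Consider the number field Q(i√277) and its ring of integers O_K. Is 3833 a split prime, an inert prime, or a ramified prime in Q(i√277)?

inert — (3833) stays prime in O_K

d = -277 ≡ 3 (mod 4), so O_K = ℤ[√-277] and disc(K) = 4d = -1108.
disc(K) = -1108 is not divisible by 3833; 3833 is unramified.
(-277/3833) = 3556^1916 mod 3833 = 3832, giving Legendre symbol -1.
(-277/3833) = -1, so 3833 is inert.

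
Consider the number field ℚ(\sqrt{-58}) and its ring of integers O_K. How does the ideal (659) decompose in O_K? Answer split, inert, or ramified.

remains prime (inert)

d = -58 ≡ 2 (mod 4), so O_K = ℤ[√-58] and disc(K) = 4d = -232.
disc(K) = -232 is not divisible by 659; 659 is unramified.
Euler's criterion: (-58)^329 mod 659 = 658. Thus (-58|659) = -1.
Legendre symbol -1 ⇒ 659 is inert.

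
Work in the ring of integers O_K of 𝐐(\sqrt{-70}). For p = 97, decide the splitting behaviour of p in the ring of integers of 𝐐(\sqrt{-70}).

d = -70 ≡ 2 (mod 4), so O_K = ℤ[√-70] and disc(K) = 4d = -280.
97 ∤ -280, so 97 is unramified.
Legendre symbol by Euler's criterion: (-70/97) ≡ (-70)^48 ≡ 1 (mod 97), i.e. (-70/97) = 1.
d is a quadratic residue mod p, hence 97 splits in O_K.

splits completely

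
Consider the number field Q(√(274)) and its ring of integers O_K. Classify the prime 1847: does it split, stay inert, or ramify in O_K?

Since 274 ≢ 1 mod 4, the ring of integers is ℤ[√274] with discriminant 4·274 = 1096.
1847 ∤ 1096, so 1847 is unramified.
Legendre symbol by Euler's criterion: (274/1847) ≡ 274^923 ≡ 1846 (mod 1847), i.e. (274/1847) = -1.
Legendre symbol -1 ⇒ 1847 is inert.

remains prime (inert)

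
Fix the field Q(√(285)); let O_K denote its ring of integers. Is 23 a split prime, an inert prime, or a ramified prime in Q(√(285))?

d = 285 ≡ 1 (mod 4), so O_K = ℤ[(1+√285)/2] and disc(K) = d = 285.
Since gcd(23, 285) = 1 the prime 23 does not ramify.
(285/23) = 9^11 mod 23 = 1, giving Legendre symbol 1.
(285/23) = 1, so 23 splits.

splits completely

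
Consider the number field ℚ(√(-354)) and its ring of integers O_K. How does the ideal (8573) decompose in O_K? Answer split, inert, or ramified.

d = -354 ≡ 2 (mod 4), so O_K = ℤ[√-354] and disc(K) = 4d = -1416.
Since gcd(8573, -1416) = 1 the prime 8573 does not ramify.
(-354/8573) = 8219^4286 mod 8573 = 8572, giving Legendre symbol -1.
(-354/8573) = -1, so 8573 is inert.

inert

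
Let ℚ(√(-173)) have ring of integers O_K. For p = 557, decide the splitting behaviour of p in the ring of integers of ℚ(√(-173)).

d = -173 ≡ 3 (mod 4), so O_K = ℤ[√-173] and disc(K) = 4d = -692.
557 ∤ -692, so 557 is unramified.
(-173/557) = 384^278 mod 557 = 1, giving Legendre symbol 1.
Legendre symbol 1 ⇒ 557 is split.

split — (557) = 𝔭₁𝔭₂ with 𝔭₁ ≠ 𝔭₂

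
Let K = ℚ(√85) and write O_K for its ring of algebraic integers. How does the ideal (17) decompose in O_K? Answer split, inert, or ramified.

ramified

Since 85 ≡ 1 mod 4, the ring of integers is ℤ[(1+√85)/2] with discriminant 85.
disc(K) = 85 = 17·5, so p = 17 is ramified.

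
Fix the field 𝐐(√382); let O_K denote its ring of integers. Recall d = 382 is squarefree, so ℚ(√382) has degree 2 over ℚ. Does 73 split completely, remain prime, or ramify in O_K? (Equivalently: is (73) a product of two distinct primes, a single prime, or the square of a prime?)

d = 382 ≡ 2 (mod 4), so O_K = ℤ[√382] and disc(K) = 4d = 1528.
Since gcd(73, 1528) = 1 the prime 73 does not ramify.
Legendre symbol by Euler's criterion: (382/73) ≡ 382^36 ≡ 72 (mod 73), i.e. (382/73) = -1.
d is a non-residue mod p, hence 73 remains inert in O_K.

remains prime (inert)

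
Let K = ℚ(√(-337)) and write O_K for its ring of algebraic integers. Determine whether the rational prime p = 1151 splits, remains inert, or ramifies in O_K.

-337 mod 4 = 3, hence disc K = 4·(-337) = -1348 and O_K = ℤ[√-337].
Since gcd(1151, -1348) = 1 the prime 1151 does not ramify.
Compute (-337/1151) via Euler: 814^((1151-1)/2) mod 1151 = 1, so (-337/1151) = 1.
(-337/1151) = 1, so 1151 splits.

split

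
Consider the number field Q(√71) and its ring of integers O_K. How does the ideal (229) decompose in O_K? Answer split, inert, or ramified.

Since 71 ≢ 1 mod 4, the ring of integers is ℤ[√71] with discriminant 4·71 = 284.
Since gcd(229, 284) = 1 the prime 229 does not ramify.
Compute (71/229) via Euler: 71^((229-1)/2) mod 229 = 1, so (71/229) = 1.
(71/229) = 1, so 229 splits.

splits completely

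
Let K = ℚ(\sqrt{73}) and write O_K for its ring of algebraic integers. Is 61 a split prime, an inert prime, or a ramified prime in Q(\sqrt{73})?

split

73 mod 4 = 1, hence disc K = 73 and O_K = ℤ[(1+√73)/2].
Since gcd(61, 73) = 1 the prime 61 does not ramify.
Compute (73/61) via Euler: 12^((61-1)/2) mod 61 = 1, so (73/61) = 1.
Legendre symbol 1 ⇒ 61 is split.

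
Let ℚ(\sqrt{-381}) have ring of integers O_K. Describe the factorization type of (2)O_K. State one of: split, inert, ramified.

-381 mod 4 = 3, hence disc K = 4·(-381) = -1524 and O_K = ℤ[√-381].
Ramification test: 2 | -1524. The prime 2 ramifies in K.

p ramifies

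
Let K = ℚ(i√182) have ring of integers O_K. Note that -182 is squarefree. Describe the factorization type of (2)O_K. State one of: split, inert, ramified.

ramified — (2) = 𝔭²

Since -182 ≢ 1 mod 4, the ring of integers is ℤ[√-182] with discriminant 4·(-182) = -728.
disc(K) = -728 = 2·(-364), so p = 2 is ramified.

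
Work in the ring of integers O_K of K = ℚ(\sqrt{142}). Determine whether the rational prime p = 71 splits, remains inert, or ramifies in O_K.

Since 142 ≢ 1 mod 4, the ring of integers is ℤ[√142] with discriminant 4·142 = 568.
Ramification test: 71 | 568. The prime 71 ramifies in K.

71 is ramified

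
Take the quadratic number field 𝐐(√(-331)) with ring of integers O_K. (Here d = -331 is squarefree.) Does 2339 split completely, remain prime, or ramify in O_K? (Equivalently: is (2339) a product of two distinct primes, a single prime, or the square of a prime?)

Since -331 ≡ 1 mod 4, the ring of integers is ℤ[(1+√-331)/2] with discriminant -331.
disc(K) = -331 is not divisible by 2339; 2339 is unramified.
Euler's criterion: (-331)^1169 mod 2339 = 1. Thus (-331|2339) = 1.
d is a quadratic residue mod p, hence 2339 splits in O_K.

2339 splits in O_K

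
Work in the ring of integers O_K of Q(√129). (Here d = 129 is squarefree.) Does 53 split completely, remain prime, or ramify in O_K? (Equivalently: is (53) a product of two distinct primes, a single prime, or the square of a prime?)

129 mod 4 = 1, hence disc K = 129 and O_K = ℤ[(1+√129)/2].
disc(K) = 129 is not divisible by 53; 53 is unramified.
Euler's criterion: 129^26 mod 53 = 52. Thus (129|53) = -1.
d is a non-residue mod p, hence 53 remains inert in O_K.

inert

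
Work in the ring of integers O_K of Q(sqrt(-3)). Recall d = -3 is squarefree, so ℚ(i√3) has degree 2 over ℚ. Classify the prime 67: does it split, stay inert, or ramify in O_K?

Since -3 ≡ 1 mod 4, the ring of integers is ℤ[(1+√-3)/2] with discriminant -3.
Since gcd(67, -3) = 1 the prime 67 does not ramify.
Legendre symbol by Euler's criterion: (-3/67) ≡ (-3)^33 ≡ 1 (mod 67), i.e. (-3/67) = 1.
Legendre symbol 1 ⇒ 67 is split.

splits completely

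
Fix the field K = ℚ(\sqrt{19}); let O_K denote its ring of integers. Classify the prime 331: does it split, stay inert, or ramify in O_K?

split

19 mod 4 = 3, hence disc K = 4·19 = 76 and O_K = ℤ[√19].
331 ∤ 76, so 331 is unramified.
Legendre symbol by Euler's criterion: (19/331) ≡ 19^165 ≡ 1 (mod 331), i.e. (19/331) = 1.
Legendre symbol 1 ⇒ 331 is split.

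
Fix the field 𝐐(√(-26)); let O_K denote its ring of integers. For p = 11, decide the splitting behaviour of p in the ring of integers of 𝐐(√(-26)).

Since -26 ≢ 1 mod 4, the ring of integers is ℤ[√-26] with discriminant 4·(-26) = -104.
Since gcd(11, -104) = 1 the prime 11 does not ramify.
(-26/11) = 7^5 mod 11 = 10, giving Legendre symbol -1.
(-26/11) = -1, so 11 is inert.

p is inert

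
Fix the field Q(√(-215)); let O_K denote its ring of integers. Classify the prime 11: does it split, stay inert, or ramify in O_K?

-215 mod 4 = 1, hence disc K = -215 and O_K = ℤ[(1+√-215)/2].
Since gcd(11, -215) = 1 the prime 11 does not ramify.
Legendre symbol by Euler's criterion: (-215/11) ≡ (-215)^5 ≡ 1 (mod 11), i.e. (-215/11) = 1.
Legendre symbol 1 ⇒ 11 is split.

split — (11) = 𝔭₁𝔭₂ with 𝔭₁ ≠ 𝔭₂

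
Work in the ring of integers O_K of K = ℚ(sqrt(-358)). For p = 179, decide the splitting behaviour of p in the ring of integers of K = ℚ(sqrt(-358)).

Since -358 ≢ 1 mod 4, the ring of integers is ℤ[√-358] with discriminant 4·(-358) = -1432.
disc(K) = -1432 = 179·(-8), so p = 179 is ramified.

p ramifies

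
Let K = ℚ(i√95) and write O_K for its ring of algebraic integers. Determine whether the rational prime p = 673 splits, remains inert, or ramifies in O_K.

Since -95 ≡ 1 mod 4, the ring of integers is ℤ[(1+√-95)/2] with discriminant -95.
Since gcd(673, -95) = 1 the prime 673 does not ramify.
Legendre symbol by Euler's criterion: (-95/673) ≡ (-95)^336 ≡ 1 (mod 673), i.e. (-95/673) = 1.
(-95/673) = 1, so 673 splits.

p splits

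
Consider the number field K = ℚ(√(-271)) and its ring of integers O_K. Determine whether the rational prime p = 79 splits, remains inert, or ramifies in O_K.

Since -271 ≡ 1 mod 4, the ring of integers is ℤ[(1+√-271)/2] with discriminant -271.
79 ∤ -271, so 79 is unramified.
Euler's criterion: (-271)^39 mod 79 = 1. Thus (-271|79) = 1.
(-271/79) = 1, so 79 splits.

split — (79) = 𝔭₁𝔭₂ with 𝔭₁ ≠ 𝔭₂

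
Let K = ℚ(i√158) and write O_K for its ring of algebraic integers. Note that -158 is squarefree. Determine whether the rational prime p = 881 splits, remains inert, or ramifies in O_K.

-158 mod 4 = 2, hence disc K = 4·(-158) = -632 and O_K = ℤ[√-158].
Since gcd(881, -632) = 1 the prime 881 does not ramify.
Compute (-158/881) via Euler: 723^((881-1)/2) mod 881 = 880, so (-158/881) = -1.
Legendre symbol -1 ⇒ 881 is inert.

inert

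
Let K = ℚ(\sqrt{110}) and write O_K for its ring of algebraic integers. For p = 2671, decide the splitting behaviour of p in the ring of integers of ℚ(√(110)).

remains prime (inert)

d = 110 ≡ 2 (mod 4), so O_K = ℤ[√110] and disc(K) = 4d = 440.
Since gcd(2671, 440) = 1 the prime 2671 does not ramify.
Compute (110/2671) via Euler: 110^((2671-1)/2) mod 2671 = 2670, so (110/2671) = -1.
d is a non-residue mod p, hence 2671 remains inert in O_K.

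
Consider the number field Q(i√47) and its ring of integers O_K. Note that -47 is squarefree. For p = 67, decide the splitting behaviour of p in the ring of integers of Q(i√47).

67 remains inert

d = -47 ≡ 1 (mod 4), so O_K = ℤ[(1+√-47)/2] and disc(K) = d = -47.
Since gcd(67, -47) = 1 the prime 67 does not ramify.
(-47/67) = 20^33 mod 67 = 66, giving Legendre symbol -1.
Legendre symbol -1 ⇒ 67 is inert.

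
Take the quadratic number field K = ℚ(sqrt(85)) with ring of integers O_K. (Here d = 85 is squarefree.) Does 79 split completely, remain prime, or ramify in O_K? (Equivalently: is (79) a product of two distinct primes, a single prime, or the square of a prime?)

d = 85 ≡ 1 (mod 4), so O_K = ℤ[(1+√85)/2] and disc(K) = d = 85.
Since gcd(79, 85) = 1 the prime 79 does not ramify.
(85/79) = 6^39 mod 79 = 78, giving Legendre symbol -1.
Legendre symbol -1 ⇒ 79 is inert.

remains prime (inert)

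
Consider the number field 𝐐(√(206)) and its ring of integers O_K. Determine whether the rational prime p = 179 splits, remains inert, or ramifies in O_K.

179 splits in O_K

Since 206 ≢ 1 mod 4, the ring of integers is ℤ[√206] with discriminant 4·206 = 824.
disc(K) = 824 is not divisible by 179; 179 is unramified.
Compute (206/179) via Euler: 27^((179-1)/2) mod 179 = 1, so (206/179) = 1.
(206/179) = 1, so 179 splits.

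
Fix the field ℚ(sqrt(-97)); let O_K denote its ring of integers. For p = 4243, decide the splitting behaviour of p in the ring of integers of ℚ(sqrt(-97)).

remains prime (inert)

-97 mod 4 = 3, hence disc K = 4·(-97) = -388 and O_K = ℤ[√-97].
disc(K) = -388 is not divisible by 4243; 4243 is unramified.
(-97/4243) = 4146^2121 mod 4243 = 4242, giving Legendre symbol -1.
d is a non-residue mod p, hence 4243 remains inert in O_K.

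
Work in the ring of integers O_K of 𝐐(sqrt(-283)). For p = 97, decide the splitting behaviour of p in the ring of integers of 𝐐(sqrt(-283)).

-283 mod 4 = 1, hence disc K = -283 and O_K = ℤ[(1+√-283)/2].
Since gcd(97, -283) = 1 the prime 97 does not ramify.
Legendre symbol by Euler's criterion: (-283/97) ≡ (-283)^48 ≡ 1 (mod 97), i.e. (-283/97) = 1.
d is a quadratic residue mod p, hence 97 splits in O_K.

split — (97) = 𝔭₁𝔭₂ with 𝔭₁ ≠ 𝔭₂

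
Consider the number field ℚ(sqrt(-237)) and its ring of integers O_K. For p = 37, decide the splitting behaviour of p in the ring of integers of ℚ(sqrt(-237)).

37 remains inert

d = -237 ≡ 3 (mod 4), so O_K = ℤ[√-237] and disc(K) = 4d = -948.
Since gcd(37, -948) = 1 the prime 37 does not ramify.
Legendre symbol by Euler's criterion: (-237/37) ≡ (-237)^18 ≡ 36 (mod 37), i.e. (-237/37) = -1.
(-237/37) = -1, so 37 is inert.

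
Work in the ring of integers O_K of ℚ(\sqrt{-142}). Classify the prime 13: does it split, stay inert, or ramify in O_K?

split

d = -142 ≡ 2 (mod 4), so O_K = ℤ[√-142] and disc(K) = 4d = -568.
13 ∤ -568, so 13 is unramified.
Euler's criterion: (-142)^6 mod 13 = 1. Thus (-142|13) = 1.
Legendre symbol 1 ⇒ 13 is split.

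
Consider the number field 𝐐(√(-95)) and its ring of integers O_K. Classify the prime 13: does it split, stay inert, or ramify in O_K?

Since -95 ≡ 1 mod 4, the ring of integers is ℤ[(1+√-95)/2] with discriminant -95.
disc(K) = -95 is not divisible by 13; 13 is unramified.
Legendre symbol by Euler's criterion: (-95/13) ≡ (-95)^6 ≡ 1 (mod 13), i.e. (-95/13) = 1.
d is a quadratic residue mod p, hence 13 splits in O_K.

13 splits in O_K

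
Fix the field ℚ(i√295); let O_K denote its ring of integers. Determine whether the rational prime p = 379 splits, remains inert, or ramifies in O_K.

379 splits in O_K

d = -295 ≡ 1 (mod 4), so O_K = ℤ[(1+√-295)/2] and disc(K) = d = -295.
Since gcd(379, -295) = 1 the prime 379 does not ramify.
Compute (-295/379) via Euler: 84^((379-1)/2) mod 379 = 1, so (-295/379) = 1.
(-295/379) = 1, so 379 splits.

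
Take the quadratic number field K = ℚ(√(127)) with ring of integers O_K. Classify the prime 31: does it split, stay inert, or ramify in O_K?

Since 127 ≢ 1 mod 4, the ring of integers is ℤ[√127] with discriminant 4·127 = 508.
31 ∤ 508, so 31 is unramified.
(127/31) = 3^15 mod 31 = 30, giving Legendre symbol -1.
d is a non-residue mod p, hence 31 remains inert in O_K.

p is inert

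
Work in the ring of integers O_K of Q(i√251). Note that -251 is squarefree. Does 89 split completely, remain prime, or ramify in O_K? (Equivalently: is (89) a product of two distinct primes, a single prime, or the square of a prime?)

splits completely

-251 mod 4 = 1, hence disc K = -251 and O_K = ℤ[(1+√-251)/2].
Since gcd(89, -251) = 1 the prime 89 does not ramify.
Legendre symbol by Euler's criterion: (-251/89) ≡ (-251)^44 ≡ 1 (mod 89), i.e. (-251/89) = 1.
d is a quadratic residue mod p, hence 89 splits in O_K.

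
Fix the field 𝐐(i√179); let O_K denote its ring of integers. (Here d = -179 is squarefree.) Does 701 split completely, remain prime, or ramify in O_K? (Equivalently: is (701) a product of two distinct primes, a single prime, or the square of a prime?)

p is inert

d = -179 ≡ 1 (mod 4), so O_K = ℤ[(1+√-179)/2] and disc(K) = d = -179.
Since gcd(701, -179) = 1 the prime 701 does not ramify.
(-179/701) = 522^350 mod 701 = 700, giving Legendre symbol -1.
Legendre symbol -1 ⇒ 701 is inert.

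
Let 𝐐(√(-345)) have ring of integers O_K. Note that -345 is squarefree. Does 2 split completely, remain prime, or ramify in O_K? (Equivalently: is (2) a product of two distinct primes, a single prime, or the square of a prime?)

ramified — (2) = 𝔭²

d = -345 ≡ 3 (mod 4), so O_K = ℤ[√-345] and disc(K) = 4d = -1380.
disc(K) = -1380 = 2·(-690), so p = 2 is ramified.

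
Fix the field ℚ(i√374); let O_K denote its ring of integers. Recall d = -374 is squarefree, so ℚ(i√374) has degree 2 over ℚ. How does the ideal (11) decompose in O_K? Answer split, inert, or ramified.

Since -374 ≢ 1 mod 4, the ring of integers is ℤ[√-374] with discriminant 4·(-374) = -1496.
disc(K) = -1496 = 11·(-136), so p = 11 is ramified.

ramified — (11) = 𝔭²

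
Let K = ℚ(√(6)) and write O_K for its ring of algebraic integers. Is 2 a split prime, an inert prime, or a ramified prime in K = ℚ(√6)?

ramified — (2) = 𝔭²

Since 6 ≢ 1 mod 4, the ring of integers is ℤ[√6] with discriminant 4·6 = 24.
2 divides disc(K) = 24, so 2 ramifies.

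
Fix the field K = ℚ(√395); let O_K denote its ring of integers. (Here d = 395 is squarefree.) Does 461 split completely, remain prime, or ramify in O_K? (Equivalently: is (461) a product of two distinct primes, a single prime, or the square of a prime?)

d = 395 ≡ 3 (mod 4), so O_K = ℤ[√395] and disc(K) = 4d = 1580.
disc(K) = 1580 is not divisible by 461; 461 is unramified.
Compute (395/461) via Euler: 395^((461-1)/2) mod 461 = 460, so (395/461) = -1.
(395/461) = -1, so 461 is inert.

remains prime (inert)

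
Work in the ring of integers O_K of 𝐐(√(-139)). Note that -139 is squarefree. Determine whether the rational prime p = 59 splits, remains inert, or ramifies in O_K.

59 remains inert

-139 mod 4 = 1, hence disc K = -139 and O_K = ℤ[(1+√-139)/2].
disc(K) = -139 is not divisible by 59; 59 is unramified.
Legendre symbol by Euler's criterion: (-139/59) ≡ (-139)^29 ≡ 58 (mod 59), i.e. (-139/59) = -1.
d is a non-residue mod p, hence 59 remains inert in O_K.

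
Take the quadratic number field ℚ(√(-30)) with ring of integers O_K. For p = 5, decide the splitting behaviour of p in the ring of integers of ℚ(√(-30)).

Since -30 ≢ 1 mod 4, the ring of integers is ℤ[√-30] with discriminant 4·(-30) = -120.
Ramification test: 5 | -120. The prime 5 ramifies in K.

ramifies in O_K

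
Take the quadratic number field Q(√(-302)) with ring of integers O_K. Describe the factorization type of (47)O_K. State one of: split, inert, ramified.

split

-302 mod 4 = 2, hence disc K = 4·(-302) = -1208 and O_K = ℤ[√-302].
Since gcd(47, -1208) = 1 the prime 47 does not ramify.
Euler's criterion: (-302)^23 mod 47 = 1. Thus (-302|47) = 1.
(-302/47) = 1, so 47 splits.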